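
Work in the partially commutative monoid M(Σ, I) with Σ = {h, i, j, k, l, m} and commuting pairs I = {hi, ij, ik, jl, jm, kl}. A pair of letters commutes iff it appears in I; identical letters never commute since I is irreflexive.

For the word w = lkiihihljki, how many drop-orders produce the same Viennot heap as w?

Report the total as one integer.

291

piece 0:l — minimal
piece 1:k — minimal
piece 2:i rests on {0:l}
piece 3:i rests on {2:i}
piece 4:h rests on {0:l, 1:k}
piece 5:i rests on {3:i}
piece 6:h rests on {4:h}
piece 7:l rests on {5:i, 6:h}
piece 8:j rests on {6:h}
piece 9:k rests on {8:j}
piece 10:i rests on {7:l}
minimal pieces: {0:l, 1:k}
ways to finish when only these pieces remain (= sum over removing one remaining piece with nothing left below it):
  1 left: {9}→1  {10}→1
  2 left: {7,10}→1  {8,9}→1  {9,10}→2
  3 left: {5,7,10}→1  {7,9,10}→3  {8,9,10}→3
  4 left: {3,5,7,10}→1  {5,7,9,10}→4  {7,8,9,10}→6
  5 left: {2,3,5,7,10}→1  {3,5,7,9,10}→5  {5,7,8,9,10}→10  {6,7,8,9,10}→6
  6 left: {2,3,5,7,9,10}→6  {3,5,7,8,9,10}→15  {4,6,7,8,9,10}→6  {5,6,7,8,9,10}→16
  7 left: {1,4,6,7,8,9,10}→6  {2,3,5,7,8,9,10}→21  {3,5,6,7,8,9,10}→31  {4,5,6,7,8,9,10}→22
  8 left: {1,4,5,6,7,8,9,10}→28  {2,3,5,6,7,8,9,10}→52  {3,4,5,6,7,8,9,10}→53
  9 left: {1,3,4,5,6,7,8,9,10}→81  {2,3,4,5,6,7,8,9,10}→105
  placing 0:l first → 186 extensions
  placing 1:k first → 105 extensions
total linear extensions = 291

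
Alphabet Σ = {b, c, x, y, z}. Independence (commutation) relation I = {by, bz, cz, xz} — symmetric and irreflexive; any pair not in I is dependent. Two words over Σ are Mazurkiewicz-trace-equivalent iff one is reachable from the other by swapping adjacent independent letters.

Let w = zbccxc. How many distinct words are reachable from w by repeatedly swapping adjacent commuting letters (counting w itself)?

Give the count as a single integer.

6

#0=z has no predecessor
#1=b has no predecessor
#2=c depends on [1:b]
#3=c depends on [2:c]
#4=x depends on [3:c]
#5=c depends on [4:x]
sources: [0:z, 1:b]
N(rest) = Σ N(rest − s) over sources s of rest; N(one piece) = 1:
  size 1 → [0]=1  [5]=1
  size 2 → [0,5]=2  [4,5]=1
  size 3 → [0,4,5]=3  [3,4,5]=1
  size 4 → [0,3,4,5]=4  [2,3,4,5]=1
  first=0(z) contributes 1
  first=1(b) contributes 5
|[w]| = 6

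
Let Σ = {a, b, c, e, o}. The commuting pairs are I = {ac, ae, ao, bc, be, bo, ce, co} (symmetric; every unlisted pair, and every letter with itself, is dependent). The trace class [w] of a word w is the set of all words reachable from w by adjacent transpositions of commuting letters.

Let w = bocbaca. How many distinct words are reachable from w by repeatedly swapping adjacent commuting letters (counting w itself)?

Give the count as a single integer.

#0=b has no predecessor
#1=o has no predecessor
#2=c has no predecessor
#3=b depends on [0:b]
#4=a depends on [3:b]
#5=c depends on [2:c]
#6=a depends on [4:a]
sources: [0:b, 1:o, 2:c]
N(rest) = Σ N(rest − s) over sources s of rest; N(one piece) = 1:
  size 1 → [1]=1  [5]=1  [6]=1
  size 2 → [1,5]=2  [1,6]=2  [2,5]=1  [4,6]=1  [5,6]=2
  size 3 → [1,2,5]=3  [1,4,6]=3  [1,5,6]=6  [2,5,6]=3  [3,4,6]=1  [4,5,6]=3
  size 4 → [0,3,4,6]=1  [1,2,5,6]=12  [1,3,4,6]=4  [1,4,5,6]=12  [2,4,5,6]=6  [3,4,5,6]=4
  size 5 → [0,1,3,4,6]=5  [0,3,4,5,6]=5  [1,2,4,5,6]=30  [1,3,4,5,6]=20  [2,3,4,5,6]=10
  first=0(b) contributes 60
  first=1(o) contributes 15
  first=2(c) contributes 30
|[w]| = 105

105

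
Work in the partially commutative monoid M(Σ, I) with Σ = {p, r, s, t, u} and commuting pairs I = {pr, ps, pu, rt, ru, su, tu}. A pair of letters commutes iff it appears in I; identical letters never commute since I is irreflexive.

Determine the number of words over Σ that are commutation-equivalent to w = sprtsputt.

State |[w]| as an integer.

#0=s has no predecessor
#1=p has no predecessor
#2=r depends on [0:s]
#3=t depends on [0:s, 1:p]
#4=s depends on [2:r, 3:t]
#5=p depends on [3:t]
#6=u has no predecessor
#7=t depends on [4:s, 5:p]
#8=t depends on [7:t]
sources: [0:s, 1:p, 6:u]
N(rest) = Σ N(rest − s) over sources s of rest; N(one piece) = 1:
  size 1 → [6]=1  [8]=1
  size 2 → [6,8]=2  [7,8]=1
  size 3 → [4,7,8]=1  [5,7,8]=1  [6,7,8]=3
  size 4 → [2,4,7,8]=1  [4,5,7,8]=2  [4,6,7,8]=4  [5,6,7,8]=4
  size 5 → [2,4,5,7,8]=3  [2,4,6,7,8]=5  [3,4,5,7,8]=2  [4,5,6,7,8]=10
  size 6 → [1,3,4,5,7,8]=2  [2,3,4,5,7,8]=5  [2,4,5,6,7,8]=18  [3,4,5,6,7,8]=12
  size 7 → [0,2,3,4,5,7,8]=5  [1,2,3,4,5,7,8]=7  [1,3,4,5,6,7,8]=14  [2,3,4,5,6,7,8]=35
  first=0(s) contributes 56
  first=1(p) contributes 40
  first=6(u) contributes 12
|[w]| = 108

108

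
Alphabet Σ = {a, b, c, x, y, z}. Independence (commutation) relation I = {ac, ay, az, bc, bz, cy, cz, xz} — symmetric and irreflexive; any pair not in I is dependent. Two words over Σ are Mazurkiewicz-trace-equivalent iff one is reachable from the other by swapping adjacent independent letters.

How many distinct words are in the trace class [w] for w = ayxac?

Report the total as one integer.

drop 0:a onto floor
drop 1:y onto floor
drop 2:x onto {0:a, 1:y}
drop 3:a onto {2:x}
drop 4:c onto {2:x}
ground layer = {0:a, 1:y}
drop-orders for the pieces not yet dropped (sum over which currently-grounded one goes next):
  1 to go: {3} 1  {4} 1
  2 to go: {3,4} 2
  3 to go: {2,3,4} 2
  if 0:a drops first: 2 orders
  if 1:y drops first: 2 orders
heap linearizations: 4

4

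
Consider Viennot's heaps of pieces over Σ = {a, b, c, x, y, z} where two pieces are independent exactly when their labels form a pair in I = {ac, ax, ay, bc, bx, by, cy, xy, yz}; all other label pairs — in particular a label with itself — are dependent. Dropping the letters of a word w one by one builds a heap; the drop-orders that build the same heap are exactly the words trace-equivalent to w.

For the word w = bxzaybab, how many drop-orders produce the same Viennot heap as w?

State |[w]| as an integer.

piece 0:b — minimal
piece 1:x — minimal
piece 2:z rests on {0:b, 1:x}
piece 3:a rests on {2:z}
piece 4:y — minimal
piece 5:b rests on {3:a}
piece 6:a rests on {5:b}
piece 7:b rests on {6:a}
minimal pieces: {0:b, 1:x, 4:y}
ways to finish when only these pieces remain (= sum over removing one remaining piece with nothing left below it):
  1 left: {4}→1  {7}→1
  2 left: {4,7}→2  {6,7}→1
  3 left: {4,6,7}→3  {5,6,7}→1
  4 left: {3,5,6,7}→1  {4,5,6,7}→4
  5 left: {2,3,5,6,7}→1  {3,4,5,6,7}→5
  6 left: {0,2,3,5,6,7}→1  {1,2,3,5,6,7}→1  {2,3,4,5,6,7}→6
  placing 0:b first → 7 extensions
  placing 1:x first → 7 extensions
  placing 4:y first → 2 extensions
total linear extensions = 16

16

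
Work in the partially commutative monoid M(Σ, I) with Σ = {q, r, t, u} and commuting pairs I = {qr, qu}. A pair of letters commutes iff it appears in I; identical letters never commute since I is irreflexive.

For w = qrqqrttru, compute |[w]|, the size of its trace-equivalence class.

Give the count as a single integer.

10

0(q) covers ∅
1(r) covers ∅
2(q) covers 0:q
3(q) covers 2:q
4(r) covers 1:r
5(t) covers 3:q, 4:r
6(t) covers 5:t
7(r) covers 6:t
8(u) covers 7:r
floor of heap: 0:q, 1:r
completions by unplaced set U, small U first (add the entries for U minus each lowest piece of U):
  |U|=1: {8}:1
  |U|=2: {7,8}:1
  |U|=3: {6,7,8}:1
  |U|=4: {5,6,7,8}:1
  |U|=5: {3,5,6,7,8}:1  {4,5,6,7,8}:1
  |U|=6: {1,4,5,6,7,8}:1  {2,3,5,6,7,8}:1  {3,4,5,6,7,8}:2
  |U|=7: {0,2,3,5,6,7,8}:1  {1,3,4,5,6,7,8}:3  {2,3,4,5,6,7,8}:3
  start at 0(q): 6
  start at 1(r): 4
sum over floor = 10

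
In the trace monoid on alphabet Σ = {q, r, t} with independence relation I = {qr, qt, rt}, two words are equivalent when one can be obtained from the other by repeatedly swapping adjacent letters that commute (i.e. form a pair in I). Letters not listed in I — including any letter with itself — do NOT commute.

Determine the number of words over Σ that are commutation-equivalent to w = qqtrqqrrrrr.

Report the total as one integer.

piece 0:q — minimal
piece 1:q rests on {0:q}
piece 2:t — minimal
piece 3:r — minimal
piece 4:q rests on {1:q}
piece 5:q rests on {4:q}
piece 6:r rests on {3:r}
piece 7:r rests on {6:r}
piece 8:r rests on {7:r}
piece 9:r rests on {8:r}
piece 10:r rests on {9:r}
minimal pieces: {0:q, 2:t, 3:r}
ways to finish when only these pieces remain (= sum over removing one remaining piece with nothing left below it):
  1 left: {2}→1  {5}→1  {10}→1
  2 left: {2,5}→2  {2,10}→2  {4,5}→1  {5,10}→2  {9,10}→1
  3 left: {1,4,5}→1  {2,4,5}→3  {2,5,10}→6  {2,9,10}→3  {4,5,10}→3  {5,9,10}→3  {8,9,10}→1
  4 left: {0,1,4,5}→1  {1,2,4,5}→4  {1,4,5,10}→4  {2,4,5,10}→12  {2,5,9,10}→12  {2,8,9,10}→4  {4,5,9,10}→6  {5,8,9,10}→4  {7,8,9,10}→1
  5 left: {0,1,2,4,5}→5  {0,1,4,5,10}→5  {1,2,4,5,10}→20  {1,4,5,9,10}→10  {2,4,5,9,10}→30  {2,5,8,9,10}→20  {2,7,8,9,10}→5  {4,5,8,9,10}→10  {5,7,8,9,10}→5  {6,7,8,9,10}→1
  6 left: {0,1,2,4,5,10}→30  {0,1,4,5,9,10}→15  {1,2,4,5,9,10}→60  {1,4,5,8,9,10}→20  {2,4,5,8,9,10}→60  {2,5,7,8,9,10}→30  {2,6,7,8,9,10}→6  {3,6,7,8,9,10}→1  {4,5,7,8,9,10}→15  {5,6,7,8,9,10}→6
  7 left: {0,1,2,4,5,9,10}→105  {0,1,4,5,8,9,10}→35  {1,2,4,5,8,9,10}→140  {1,4,5,7,8,9,10}→35  {2,3,6,7,8,9,10}→7  {2,4,5,7,8,9,10}→105  {2,5,6,7,8,9,10}→42  {3,5,6,7,8,9,10}→7  {4,5,6,7,8,9,10}→21
  8 left: {0,1,2,4,5,8,9,10}→280  {0,1,4,5,7,8,9,10}→70  {1,2,4,5,7,8,9,10}→280  {1,4,5,6,7,8,9,10}→56  {2,3,5,6,7,8,9,10}→56  {2,4,5,6,7,8,9,10}→168  {3,4,5,6,7,8,9,10}→28
  9 left: {0,1,2,4,5,7,8,9,10}→630  {0,1,4,5,6,7,8,9,10}→126  {1,2,4,5,6,7,8,9,10}→504  {1,3,4,5,6,7,8,9,10}→84  {2,3,4,5,6,7,8,9,10}→252
  placing 0:q first → 840 extensions
  placing 2:t first → 210 extensions
  placing 3:r first → 1260 extensions
total linear extensions = 2310

2310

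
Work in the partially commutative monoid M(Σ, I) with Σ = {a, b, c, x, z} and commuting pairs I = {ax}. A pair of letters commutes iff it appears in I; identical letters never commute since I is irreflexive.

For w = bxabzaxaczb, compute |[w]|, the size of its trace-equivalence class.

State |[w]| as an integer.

piece 0:b — minimal
piece 1:x rests on {0:b}
piece 2:a rests on {0:b}
piece 3:b rests on {1:x, 2:a}
piece 4:z rests on {3:b}
piece 5:a rests on {4:z}
piece 6:x rests on {4:z}
piece 7:a rests on {5:a}
piece 8:c rests on {6:x, 7:a}
piece 9:z rests on {8:c}
piece 10:b rests on {9:z}
minimal pieces: {0:b}
ways to finish when only these pieces remain (= sum over removing one remaining piece with nothing left below it):
  1 left: {10}→1
  2 left: {9,10}→1
  3 left: {8,9,10}→1
  4 left: {6,8,9,10}→1  {7,8,9,10}→1
  5 left: {5,7,8,9,10}→1  {6,7,8,9,10}→2
  6 left: {5,6,7,8,9,10}→3
  7 left: {4,5,6,7,8,9,10}→3
  8 left: {3,4,5,6,7,8,9,10}→3
  9 left: {1,3,4,5,6,7,8,9,10}→3  {2,3,4,5,6,7,8,9,10}→3
  placing 0:b first → 6 extensions

6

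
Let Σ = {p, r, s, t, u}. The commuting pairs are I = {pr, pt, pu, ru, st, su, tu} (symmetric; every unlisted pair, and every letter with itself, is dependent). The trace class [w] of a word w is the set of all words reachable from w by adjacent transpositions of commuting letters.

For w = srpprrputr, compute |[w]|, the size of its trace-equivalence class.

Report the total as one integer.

560

piece 0:s — minimal
piece 1:r rests on {0:s}
piece 2:p rests on {0:s}
piece 3:p rests on {2:p}
piece 4:r rests on {1:r}
piece 5:r rests on {4:r}
piece 6:p rests on {3:p}
piece 7:u — minimal
piece 8:t rests on {5:r}
piece 9:r rests on {8:t}
minimal pieces: {0:s, 7:u}
ways to finish when only these pieces remain (= sum over removing one remaining piece with nothing left below it):
  1 left: {6}→1  {7}→1  {9}→1
  2 left: {3,6}→1  {6,7}→2  {6,9}→2  {7,9}→2  {8,9}→1
  3 left: {2,3,6}→1  {3,6,7}→3  {3,6,9}→3  {5,8,9}→1  {6,7,9}→6  {6,8,9}→3  {7,8,9}→3
  4 left: {2,3,6,7}→4  {2,3,6,9}→4  {3,6,7,9}→12  {3,6,8,9}→6  {4,5,8,9}→1  {5,6,8,9}→4  {5,7,8,9}→4  {6,7,8,9}→12
  5 left: {1,4,5,8,9}→1  {2,3,6,7,9}→20  {2,3,6,8,9}→10  {3,5,6,8,9}→10  {3,6,7,8,9}→30  {4,5,6,8,9}→5  {4,5,7,8,9}→5  {5,6,7,8,9}→20
  6 left: {1,4,5,6,8,9}→6  {1,4,5,7,8,9}→6  {2,3,5,6,8,9}→20  {2,3,6,7,8,9}→60  {3,4,5,6,8,9}→15  {3,5,6,7,8,9}→60  {4,5,6,7,8,9}→30
  7 left: {1,3,4,5,6,8,9}→21  {1,4,5,6,7,8,9}→42  {2,3,4,5,6,8,9}→35  {2,3,5,6,7,8,9}→140  {3,4,5,6,7,8,9}→105
  8 left: {1,2,3,4,5,6,8,9}→56  {1,3,4,5,6,7,8,9}→168  {2,3,4,5,6,7,8,9}→280
  placing 0:s first → 504 extensions
  placing 7:u first → 56 extensions
total linear extensions = 560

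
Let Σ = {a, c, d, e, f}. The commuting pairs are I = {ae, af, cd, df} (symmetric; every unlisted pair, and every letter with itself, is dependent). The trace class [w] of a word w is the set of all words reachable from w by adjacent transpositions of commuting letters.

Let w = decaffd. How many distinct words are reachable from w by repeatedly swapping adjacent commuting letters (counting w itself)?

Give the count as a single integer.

#0=d has no predecessor
#1=e depends on [0:d]
#2=c depends on [1:e]
#3=a depends on [2:c]
#4=f depends on [2:c]
#5=f depends on [4:f]
#6=d depends on [3:a]
sources: [0:d]
N(rest) = Σ N(rest − s) over sources s of rest; N(one piece) = 1:
  size 1 → [5]=1  [6]=1
  size 2 → [3,6]=1  [4,5]=1  [5,6]=2
  size 3 → [3,5,6]=3  [4,5,6]=3
  size 4 → [3,4,5,6]=6
  size 5 → [2,3,4,5,6]=6
  first=0(d) contributes 6

6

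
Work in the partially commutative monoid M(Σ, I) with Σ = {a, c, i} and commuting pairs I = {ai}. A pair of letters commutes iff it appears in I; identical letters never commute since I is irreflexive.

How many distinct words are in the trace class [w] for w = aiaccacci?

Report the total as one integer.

3

0(a) covers ∅
1(i) covers ∅
2(a) covers 0:a
3(c) covers 1:i, 2:a
4(c) covers 3:c
5(a) covers 4:c
6(c) covers 5:a
7(c) covers 6:c
8(i) covers 7:c
floor of heap: 0:a, 1:i
completions by unplaced set U, small U first (add the entries for U minus each lowest piece of U):
  |U|=1: {8}:1
  |U|=2: {7,8}:1
  |U|=3: {6,7,8}:1
  |U|=4: {5,6,7,8}:1
  |U|=5: {4,5,6,7,8}:1
  |U|=6: {3,4,5,6,7,8}:1
  |U|=7: {1,3,4,5,6,7,8}:1  {2,3,4,5,6,7,8}:1
  start at 0(a): 2
  start at 1(i): 1
sum over floor = 3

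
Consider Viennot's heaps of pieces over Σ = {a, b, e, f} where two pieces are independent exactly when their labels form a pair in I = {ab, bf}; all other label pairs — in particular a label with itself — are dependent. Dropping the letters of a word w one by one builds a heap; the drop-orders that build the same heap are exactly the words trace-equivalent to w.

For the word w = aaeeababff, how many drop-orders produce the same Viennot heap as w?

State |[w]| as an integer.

0(a) covers ∅
1(a) covers 0:a
2(e) covers 1:a
3(e) covers 2:e
4(a) covers 3:e
5(b) covers 3:e
6(a) covers 4:a
7(b) covers 5:b
8(f) covers 6:a
9(f) covers 8:f
floor of heap: 0:a
completions by unplaced set U, small U first (add the entries for U minus each lowest piece of U):
  |U|=1: {7}:1  {9}:1
  |U|=2: {5,7}:1  {7,9}:2  {8,9}:1
  |U|=3: {5,7,9}:3  {6,8,9}:1  {7,8,9}:3
  |U|=4: {4,6,8,9}:1  {5,7,8,9}:6  {6,7,8,9}:4
  |U|=5: {4,6,7,8,9}:5  {5,6,7,8,9}:10
  |U|=6: {4,5,6,7,8,9}:15
  |U|=7: {3,4,5,6,7,8,9}:15
  |U|=8: {2,3,4,5,6,7,8,9}:15
  start at 0(a): 15

15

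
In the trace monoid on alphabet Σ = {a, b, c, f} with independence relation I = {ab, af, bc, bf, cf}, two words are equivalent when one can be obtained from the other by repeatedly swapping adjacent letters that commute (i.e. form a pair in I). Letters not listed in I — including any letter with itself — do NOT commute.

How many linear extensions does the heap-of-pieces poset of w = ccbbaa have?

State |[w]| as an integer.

drop 0:c onto floor
drop 1:c onto {0:c}
drop 2:b onto floor
drop 3:b onto {2:b}
drop 4:a onto {1:c}
drop 5:a onto {4:a}
ground layer = {0:c, 2:b}
drop-orders for the pieces not yet dropped (sum over which currently-grounded one goes next):
  1 to go: {3} 1  {5} 1
  2 to go: {2,3} 1  {3,5} 2  {4,5} 1
  3 to go: {1,4,5} 1  {2,3,5} 3  {3,4,5} 3
  4 to go: {0,1,4,5} 1  {1,3,4,5} 4  {2,3,4,5} 6
  if 0:c drops first: 10 orders
  if 2:b drops first: 5 orders
heap linearizations: 15

15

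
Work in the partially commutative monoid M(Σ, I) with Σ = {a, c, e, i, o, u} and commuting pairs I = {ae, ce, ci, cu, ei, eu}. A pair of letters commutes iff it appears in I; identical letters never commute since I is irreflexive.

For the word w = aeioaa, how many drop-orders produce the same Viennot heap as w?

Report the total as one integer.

3

piece 0:a — minimal
piece 1:e — minimal
piece 2:i rests on {0:a}
piece 3:o rests on {1:e, 2:i}
piece 4:a rests on {3:o}
piece 5:a rests on {4:a}
minimal pieces: {0:a, 1:e}
ways to finish when only these pieces remain (= sum over removing one remaining piece with nothing left below it):
  1 left: {5}→1
  2 left: {4,5}→1
  3 left: {3,4,5}→1
  4 left: {1,3,4,5}→1  {2,3,4,5}→1
  placing 0:a first → 2 extensions
  placing 1:e first → 1 extensions
total linear extensions = 3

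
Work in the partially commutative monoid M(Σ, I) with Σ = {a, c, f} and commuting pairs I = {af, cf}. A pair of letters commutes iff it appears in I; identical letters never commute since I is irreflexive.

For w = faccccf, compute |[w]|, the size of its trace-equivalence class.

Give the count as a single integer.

drop 0:f onto floor
drop 1:a onto floor
drop 2:c onto {1:a}
drop 3:c onto {2:c}
drop 4:c onto {3:c}
drop 5:c onto {4:c}
drop 6:f onto {0:f}
ground layer = {0:f, 1:a}
drop-orders for the pieces not yet dropped (sum over which currently-grounded one goes next):
  1 to go: {5} 1  {6} 1
  2 to go: {0,6} 1  {4,5} 1  {5,6} 2
  3 to go: {0,5,6} 3  {3,4,5} 1  {4,5,6} 3
  4 to go: {0,4,5,6} 6  {2,3,4,5} 1  {3,4,5,6} 4
  5 to go: {0,3,4,5,6} 10  {1,2,3,4,5} 1  {2,3,4,5,6} 5
  if 0:f drops first: 6 orders
  if 1:a drops first: 15 orders
heap linearizations: 21

21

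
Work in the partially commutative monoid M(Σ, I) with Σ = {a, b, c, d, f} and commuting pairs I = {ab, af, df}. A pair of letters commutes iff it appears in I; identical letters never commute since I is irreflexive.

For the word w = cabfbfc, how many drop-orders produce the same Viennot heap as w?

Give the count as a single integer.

drop 0:c onto floor
drop 1:a onto {0:c}
drop 2:b onto {0:c}
drop 3:f onto {2:b}
drop 4:b onto {3:f}
drop 5:f onto {4:b}
drop 6:c onto {1:a, 5:f}
ground layer = {0:c}
drop-orders for the pieces not yet dropped (sum over which currently-grounded one goes next):
  1 to go: {6} 1
  2 to go: {1,6} 1  {5,6} 1
  3 to go: {1,5,6} 2  {4,5,6} 1
  4 to go: {1,4,5,6} 3  {3,4,5,6} 1
  5 to go: {1,3,4,5,6} 4  {2,3,4,5,6} 1
  if 0:c drops first: 5 orders

5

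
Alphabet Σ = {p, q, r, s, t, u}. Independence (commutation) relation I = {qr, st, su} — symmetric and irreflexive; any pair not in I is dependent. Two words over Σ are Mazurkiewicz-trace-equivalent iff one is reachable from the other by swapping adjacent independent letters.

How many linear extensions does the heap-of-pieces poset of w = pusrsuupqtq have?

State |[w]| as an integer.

piece 0:p — minimal
piece 1:u rests on {0:p}
piece 2:s rests on {0:p}
piece 3:r rests on {1:u, 2:s}
piece 4:s rests on {3:r}
piece 5:u rests on {3:r}
piece 6:u rests on {5:u}
piece 7:p rests on {4:s, 6:u}
piece 8:q rests on {7:p}
piece 9:t rests on {8:q}
piece 10:q rests on {9:t}
minimal pieces: {0:p}
ways to finish when only these pieces remain (= sum over removing one remaining piece with nothing left below it):
  1 left: {10}→1
  2 left: {9,10}→1
  3 left: {8,9,10}→1
  4 left: {7,8,9,10}→1
  5 left: {4,7,8,9,10}→1  {6,7,8,9,10}→1
  6 left: {4,6,7,8,9,10}→2  {5,6,7,8,9,10}→1
  7 left: {4,5,6,7,8,9,10}→3
  8 left: {3,4,5,6,7,8,9,10}→3
  9 left: {1,3,4,5,6,7,8,9,10}→3  {2,3,4,5,6,7,8,9,10}→3
  placing 0:p first → 6 extensions

6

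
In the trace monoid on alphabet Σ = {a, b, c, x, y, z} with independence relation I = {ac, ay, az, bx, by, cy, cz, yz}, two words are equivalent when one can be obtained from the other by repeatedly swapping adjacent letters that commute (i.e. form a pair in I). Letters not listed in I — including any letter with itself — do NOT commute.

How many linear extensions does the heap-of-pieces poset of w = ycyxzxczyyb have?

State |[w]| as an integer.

60

piece 0:y — minimal
piece 1:c — minimal
piece 2:y rests on {0:y}
piece 3:x rests on {1:c, 2:y}
piece 4:z rests on {3:x}
piece 5:x rests on {4:z}
piece 6:c rests on {5:x}
piece 7:z rests on {5:x}
piece 8:y rests on {5:x}
piece 9:y rests on {8:y}
piece 10:b rests on {6:c, 7:z}
minimal pieces: {0:y, 1:c}
ways to finish when only these pieces remain (= sum over removing one remaining piece with nothing left below it):
  1 left: {9}→1  {10}→1
  2 left: {6,10}→1  {7,10}→1  {8,9}→1  {9,10}→2
  3 left: {6,7,10}→2  {6,9,10}→3  {7,9,10}→3  {8,9,10}→3
  4 left: {6,7,9,10}→8  {6,8,9,10}→6  {7,8,9,10}→6
  5 left: {6,7,8,9,10}→20
  6 left: {5,6,7,8,9,10}→20
  7 left: {4,5,6,7,8,9,10}→20
  8 left: {3,4,5,6,7,8,9,10}→20
  9 left: {1,3,4,5,6,7,8,9,10}→20  {2,3,4,5,6,7,8,9,10}→20
  placing 0:y first → 40 extensions
  placing 1:c first → 20 extensions
total linear extensions = 60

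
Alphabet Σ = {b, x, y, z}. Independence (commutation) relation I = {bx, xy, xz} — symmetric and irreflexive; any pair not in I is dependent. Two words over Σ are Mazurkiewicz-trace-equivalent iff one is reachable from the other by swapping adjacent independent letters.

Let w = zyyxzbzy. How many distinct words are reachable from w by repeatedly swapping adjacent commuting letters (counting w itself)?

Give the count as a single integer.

8

drop 0:z onto floor
drop 1:y onto {0:z}
drop 2:y onto {1:y}
drop 3:x onto floor
drop 4:z onto {2:y}
drop 5:b onto {4:z}
drop 6:z onto {5:b}
drop 7:y onto {6:z}
ground layer = {0:z, 3:x}
drop-orders for the pieces not yet dropped (sum over which currently-grounded one goes next):
  1 to go: {3} 1  {7} 1
  2 to go: {3,7} 2  {6,7} 1
  3 to go: {3,6,7} 3  {5,6,7} 1
  4 to go: {3,5,6,7} 4  {4,5,6,7} 1
  5 to go: {2,4,5,6,7} 1  {3,4,5,6,7} 5
  6 to go: {1,2,4,5,6,7} 1  {2,3,4,5,6,7} 6
  if 0:z drops first: 7 orders
  if 3:x drops first: 1 orders
heap linearizations: 8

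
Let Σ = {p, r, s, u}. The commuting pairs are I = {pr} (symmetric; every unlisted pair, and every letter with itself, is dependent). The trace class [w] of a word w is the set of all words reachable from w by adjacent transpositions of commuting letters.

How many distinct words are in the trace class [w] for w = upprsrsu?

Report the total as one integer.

piece 0:u — minimal
piece 1:p rests on {0:u}
piece 2:p rests on {1:p}
piece 3:r rests on {0:u}
piece 4:s rests on {2:p, 3:r}
piece 5:r rests on {4:s}
piece 6:s rests on {5:r}
piece 7:u rests on {6:s}
minimal pieces: {0:u}
ways to finish when only these pieces remain (= sum over removing one remaining piece with nothing left below it):
  1 left: {7}→1
  2 left: {6,7}→1
  3 left: {5,6,7}→1
  4 left: {4,5,6,7}→1
  5 left: {2,4,5,6,7}→1  {3,4,5,6,7}→1
  6 left: {1,2,4,5,6,7}→1  {2,3,4,5,6,7}→2
  placing 0:u first → 3 extensions

3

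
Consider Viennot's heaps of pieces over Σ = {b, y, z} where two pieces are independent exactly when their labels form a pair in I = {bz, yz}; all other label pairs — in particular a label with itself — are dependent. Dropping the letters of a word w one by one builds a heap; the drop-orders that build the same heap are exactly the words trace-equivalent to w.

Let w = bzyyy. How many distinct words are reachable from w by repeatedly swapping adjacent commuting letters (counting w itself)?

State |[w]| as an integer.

5

0(b) covers ∅
1(z) covers ∅
2(y) covers 0:b
3(y) covers 2:y
4(y) covers 3:y
floor of heap: 0:b, 1:z
completions by unplaced set U, small U first (add the entries for U minus each lowest piece of U):
  |U|=1: {1}:1  {4}:1
  |U|=2: {1,4}:2  {3,4}:1
  |U|=3: {1,3,4}:3  {2,3,4}:1
  start at 0(b): 4
  start at 1(z): 1
sum over floor = 5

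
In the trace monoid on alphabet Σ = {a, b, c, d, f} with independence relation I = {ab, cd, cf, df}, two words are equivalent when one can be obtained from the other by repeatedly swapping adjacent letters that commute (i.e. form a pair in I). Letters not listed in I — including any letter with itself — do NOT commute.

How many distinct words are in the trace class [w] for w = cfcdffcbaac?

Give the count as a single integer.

piece 0:c — minimal
piece 1:f — minimal
piece 2:c rests on {0:c}
piece 3:d — minimal
piece 4:f rests on {1:f}
piece 5:f rests on {4:f}
piece 6:c rests on {2:c}
piece 7:b rests on {3:d, 5:f, 6:c}
piece 8:a rests on {3:d, 5:f, 6:c}
piece 9:a rests on {8:a}
piece 10:c rests on {7:b, 9:a}
minimal pieces: {0:c, 1:f, 3:d}
ways to finish when only these pieces remain (= sum over removing one remaining piece with nothing left below it):
  1 left: {10}→1
  2 left: {7,10}→1  {9,10}→1
  3 left: {7,9,10}→2  {8,9,10}→1
  4 left: {7,8,9,10}→3
  5 left: {3,7,8,9,10}→3  {5,7,8,9,10}→3  {6,7,8,9,10}→3
  6 left: {2,6,7,8,9,10}→3  {3,5,7,8,9,10}→6  {3,6,7,8,9,10}→6  {4,5,7,8,9,10}→3  {5,6,7,8,9,10}→6
  7 left: {0,2,6,7,8,9,10}→3  {1,4,5,7,8,9,10}→3  {2,3,6,7,8,9,10}→9  {2,5,6,7,8,9,10}→9  {3,4,5,7,8,9,10}→9  {3,5,6,7,8,9,10}→18  {4,5,6,7,8,9,10}→9
  8 left: {0,2,3,6,7,8,9,10}→12  {0,2,5,6,7,8,9,10}→12  {1,3,4,5,7,8,9,10}→12  {1,4,5,6,7,8,9,10}→12  {2,3,5,6,7,8,9,10}→36  {2,4,5,6,7,8,9,10}→18  {3,4,5,6,7,8,9,10}→36
  9 left: {0,2,3,5,6,7,8,9,10}→60  {0,2,4,5,6,7,8,9,10}→30  {1,2,4,5,6,7,8,9,10}→30  {1,3,4,5,6,7,8,9,10}→60  {2,3,4,5,6,7,8,9,10}→90
  placing 0:c first → 180 extensions
  placing 1:f first → 180 extensions
  placing 3:d first → 60 extensions
total linear extensions = 420

420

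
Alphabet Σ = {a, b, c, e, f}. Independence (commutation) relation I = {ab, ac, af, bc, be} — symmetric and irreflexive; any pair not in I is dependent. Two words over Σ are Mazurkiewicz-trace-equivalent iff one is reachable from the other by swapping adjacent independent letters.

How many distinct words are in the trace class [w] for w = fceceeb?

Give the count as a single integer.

0(f) covers ∅
1(c) covers 0:f
2(e) covers 1:c
3(c) covers 2:e
4(e) covers 3:c
5(e) covers 4:e
6(b) covers 0:f
floor of heap: 0:f
completions by unplaced set U, small U first (add the entries for U minus each lowest piece of U):
  |U|=1: {5}:1  {6}:1
  |U|=2: {4,5}:1  {5,6}:2
  |U|=3: {3,4,5}:1  {4,5,6}:3
  |U|=4: {2,3,4,5}:1  {3,4,5,6}:4
  |U|=5: {1,2,3,4,5}:1  {2,3,4,5,6}:5
  start at 0(f): 6

6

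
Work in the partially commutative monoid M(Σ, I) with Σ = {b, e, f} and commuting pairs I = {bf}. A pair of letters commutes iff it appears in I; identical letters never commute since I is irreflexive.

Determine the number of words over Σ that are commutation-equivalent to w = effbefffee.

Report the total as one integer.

3

0(e) covers ∅
1(f) covers 0:e
2(f) covers 1:f
3(b) covers 0:e
4(e) covers 2:f, 3:b
5(f) covers 4:e
6(f) covers 5:f
7(f) covers 6:f
8(e) covers 7:f
9(e) covers 8:e
floor of heap: 0:e
completions by unplaced set U, small U first (add the entries for U minus each lowest piece of U):
  |U|=1: {9}:1
  |U|=2: {8,9}:1
  |U|=3: {7,8,9}:1
  |U|=4: {6,7,8,9}:1
  |U|=5: {5,6,7,8,9}:1
  |U|=6: {4,5,6,7,8,9}:1
  |U|=7: {2,4,5,6,7,8,9}:1  {3,4,5,6,7,8,9}:1
  |U|=8: {1,2,4,5,6,7,8,9}:1  {2,3,4,5,6,7,8,9}:2
  start at 0(e): 3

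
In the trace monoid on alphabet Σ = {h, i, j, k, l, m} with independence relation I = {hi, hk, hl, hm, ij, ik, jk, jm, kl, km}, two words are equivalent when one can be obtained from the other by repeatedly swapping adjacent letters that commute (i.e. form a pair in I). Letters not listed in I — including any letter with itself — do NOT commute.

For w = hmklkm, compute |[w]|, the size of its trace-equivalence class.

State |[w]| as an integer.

60

#0=h has no predecessor
#1=m has no predecessor
#2=k has no predecessor
#3=l depends on [1:m]
#4=k depends on [2:k]
#5=m depends on [3:l]
sources: [0:h, 1:m, 2:k]
N(rest) = Σ N(rest − s) over sources s of rest; N(one piece) = 1:
  size 1 → [0]=1  [4]=1  [5]=1
  size 2 → [0,4]=2  [0,5]=2  [2,4]=1  [3,5]=1  [4,5]=2
  size 3 → [0,2,4]=3  [0,3,5]=3  [0,4,5]=6  [1,3,5]=1  [2,4,5]=3  [3,4,5]=3
  size 4 → [0,1,3,5]=4  [0,2,4,5]=12  [0,3,4,5]=12  [1,3,4,5]=4  [2,3,4,5]=6
  first=0(h) contributes 10
  first=1(m) contributes 30
  first=2(k) contributes 20
|[w]| = 60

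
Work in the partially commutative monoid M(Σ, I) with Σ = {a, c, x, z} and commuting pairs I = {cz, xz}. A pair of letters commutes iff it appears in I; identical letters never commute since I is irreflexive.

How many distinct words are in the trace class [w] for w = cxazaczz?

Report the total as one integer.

3

drop 0:c onto floor
drop 1:x onto {0:c}
drop 2:a onto {1:x}
drop 3:z onto {2:a}
drop 4:a onto {3:z}
drop 5:c onto {4:a}
drop 6:z onto {4:a}
drop 7:z onto {6:z}
ground layer = {0:c}
drop-orders for the pieces not yet dropped (sum over which currently-grounded one goes next):
  1 to go: {5} 1  {7} 1
  2 to go: {5,7} 2  {6,7} 1
  3 to go: {5,6,7} 3
  4 to go: {4,5,6,7} 3
  5 to go: {3,4,5,6,7} 3
  6 to go: {2,3,4,5,6,7} 3
  if 0:c drops first: 3 orders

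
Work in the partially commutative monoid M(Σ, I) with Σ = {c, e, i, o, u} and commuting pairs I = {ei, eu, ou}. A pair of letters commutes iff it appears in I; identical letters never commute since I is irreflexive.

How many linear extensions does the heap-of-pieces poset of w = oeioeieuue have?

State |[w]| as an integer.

40

#0=o has no predecessor
#1=e depends on [0:o]
#2=i depends on [0:o]
#3=o depends on [1:e, 2:i]
#4=e depends on [3:o]
#5=i depends on [3:o]
#6=e depends on [4:e]
#7=u depends on [5:i]
#8=u depends on [7:u]
#9=e depends on [6:e]
sources: [0:o]
N(rest) = Σ N(rest − s) over sources s of rest; N(one piece) = 1:
  size 1 → [8]=1  [9]=1
  size 2 → [6,9]=1  [7,8]=1  [8,9]=2
  size 3 → [4,6,9]=1  [5,7,8]=1  [6,8,9]=3  [7,8,9]=3
  size 4 → [4,6,8,9]=4  [5,7,8,9]=4  [6,7,8,9]=6
  size 5 → [4,6,7,8,9]=10  [5,6,7,8,9]=10
  size 6 → [4,5,6,7,8,9]=20
  size 7 → [3,4,5,6,7,8,9]=20
  size 8 → [1,3,4,5,6,7,8,9]=20  [2,3,4,5,6,7,8,9]=20
  first=0(o) contributes 40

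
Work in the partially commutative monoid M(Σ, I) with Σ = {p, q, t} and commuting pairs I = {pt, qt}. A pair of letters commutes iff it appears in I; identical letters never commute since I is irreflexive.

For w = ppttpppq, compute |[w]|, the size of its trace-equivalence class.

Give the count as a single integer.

drop 0:p onto floor
drop 1:p onto {0:p}
drop 2:t onto floor
drop 3:t onto {2:t}
drop 4:p onto {1:p}
drop 5:p onto {4:p}
drop 6:p onto {5:p}
drop 7:q onto {6:p}
ground layer = {0:p, 2:t}
drop-orders for the pieces not yet dropped (sum over which currently-grounded one goes next):
  1 to go: {3} 1  {7} 1
  2 to go: {2,3} 1  {3,7} 2  {6,7} 1
  3 to go: {2,3,7} 3  {3,6,7} 3  {5,6,7} 1
  4 to go: {2,3,6,7} 6  {3,5,6,7} 4  {4,5,6,7} 1
  5 to go: {1,4,5,6,7} 1  {2,3,5,6,7} 10  {3,4,5,6,7} 5
  6 to go: {0,1,4,5,6,7} 1  {1,3,4,5,6,7} 6  {2,3,4,5,6,7} 15
  if 0:p drops first: 21 orders
  if 2:t drops first: 7 orders
heap linearizations: 28

28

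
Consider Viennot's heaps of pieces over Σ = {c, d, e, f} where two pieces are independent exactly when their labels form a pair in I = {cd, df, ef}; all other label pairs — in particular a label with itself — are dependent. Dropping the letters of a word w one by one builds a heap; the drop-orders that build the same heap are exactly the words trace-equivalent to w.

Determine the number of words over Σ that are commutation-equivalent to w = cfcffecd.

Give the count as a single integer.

0(c) covers ∅
1(f) covers 0:c
2(c) covers 1:f
3(f) covers 2:c
4(f) covers 3:f
5(e) covers 2:c
6(c) covers 4:f, 5:e
7(d) covers 5:e
floor of heap: 0:c
completions by unplaced set U, small U first (add the entries for U minus each lowest piece of U):
  |U|=1: {6}:1  {7}:1
  |U|=2: {4,6}:1  {6,7}:2
  |U|=3: {3,4,6}:1  {4,6,7}:3  {5,6,7}:2
  |U|=4: {3,4,6,7}:4  {4,5,6,7}:5
  |U|=5: {3,4,5,6,7}:9
  |U|=6: {2,3,4,5,6,7}:9
  start at 0(c): 9

9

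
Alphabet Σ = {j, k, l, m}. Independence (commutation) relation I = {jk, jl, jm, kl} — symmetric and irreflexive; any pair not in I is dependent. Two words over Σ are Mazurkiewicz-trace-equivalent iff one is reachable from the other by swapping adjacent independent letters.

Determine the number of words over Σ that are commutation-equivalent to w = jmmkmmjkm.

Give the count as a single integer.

0(j) covers ∅
1(m) covers ∅
2(m) covers 1:m
3(k) covers 2:m
4(m) covers 3:k
5(m) covers 4:m
6(j) covers 0:j
7(k) covers 5:m
8(m) covers 7:k
floor of heap: 0:j, 1:m
completions by unplaced set U, small U first (add the entries for U minus each lowest piece of U):
  |U|=1: {6}:1  {8}:1
  |U|=2: {0,6}:1  {6,8}:2  {7,8}:1
  |U|=3: {0,6,8}:3  {5,7,8}:1  {6,7,8}:3
  |U|=4: {0,6,7,8}:6  {4,5,7,8}:1  {5,6,7,8}:4
  |U|=5: {0,5,6,7,8}:10  {3,4,5,7,8}:1  {4,5,6,7,8}:5
  |U|=6: {0,4,5,6,7,8}:15  {2,3,4,5,7,8}:1  {3,4,5,6,7,8}:6
  |U|=7: {0,3,4,5,6,7,8}:21  {1,2,3,4,5,7,8}:1  {2,3,4,5,6,7,8}:7
  start at 0(j): 8
  start at 1(m): 28
sum over floor = 36

36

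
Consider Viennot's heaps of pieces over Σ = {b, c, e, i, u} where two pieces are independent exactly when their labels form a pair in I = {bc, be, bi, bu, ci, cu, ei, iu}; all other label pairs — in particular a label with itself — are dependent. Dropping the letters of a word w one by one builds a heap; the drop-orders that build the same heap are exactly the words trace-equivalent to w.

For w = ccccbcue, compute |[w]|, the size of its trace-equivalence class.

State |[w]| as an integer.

0(c) covers ∅
1(c) covers 0:c
2(c) covers 1:c
3(c) covers 2:c
4(b) covers ∅
5(c) covers 3:c
6(u) covers ∅
7(e) covers 5:c, 6:u
floor of heap: 0:c, 4:b, 6:u
completions by unplaced set U, small U first (add the entries for U minus each lowest piece of U):
  |U|=1: {4}:1  {7}:1
  |U|=2: {4,7}:2  {5,7}:1  {6,7}:1
  |U|=3: {3,5,7}:1  {4,5,7}:3  {4,6,7}:3  {5,6,7}:2
  |U|=4: {2,3,5,7}:1  {3,4,5,7}:4  {3,5,6,7}:3  {4,5,6,7}:8
  |U|=5: {1,2,3,5,7}:1  {2,3,4,5,7}:5  {2,3,5,6,7}:4  {3,4,5,6,7}:15
  |U|=6: {0,1,2,3,5,7}:1  {1,2,3,4,5,7}:6  {1,2,3,5,6,7}:5  {2,3,4,5,6,7}:24
  start at 0(c): 35
  start at 4(b): 6
  start at 6(u): 7
sum over floor = 48

48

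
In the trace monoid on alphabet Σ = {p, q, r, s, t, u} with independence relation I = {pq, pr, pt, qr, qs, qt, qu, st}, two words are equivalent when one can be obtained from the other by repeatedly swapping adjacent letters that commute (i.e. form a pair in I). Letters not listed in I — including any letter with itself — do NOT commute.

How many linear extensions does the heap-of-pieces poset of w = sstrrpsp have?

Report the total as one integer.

piece 0:s — minimal
piece 1:s rests on {0:s}
piece 2:t — minimal
piece 3:r rests on {1:s, 2:t}
piece 4:r rests on {3:r}
piece 5:p rests on {1:s}
piece 6:s rests on {4:r, 5:p}
piece 7:p rests on {6:s}
minimal pieces: {0:s, 2:t}
ways to finish when only these pieces remain (= sum over removing one remaining piece with nothing left below it):
  1 left: {7}→1
  2 left: {6,7}→1
  3 left: {4,6,7}→1  {5,6,7}→1
  4 left: {3,4,6,7}→1  {4,5,6,7}→2
  5 left: {2,3,4,6,7}→1  {3,4,5,6,7}→3
  6 left: {1,3,4,5,6,7}→3  {2,3,4,5,6,7}→4
  placing 0:s first → 7 extensions
  placing 2:t first → 3 extensions
total linear extensions = 10

10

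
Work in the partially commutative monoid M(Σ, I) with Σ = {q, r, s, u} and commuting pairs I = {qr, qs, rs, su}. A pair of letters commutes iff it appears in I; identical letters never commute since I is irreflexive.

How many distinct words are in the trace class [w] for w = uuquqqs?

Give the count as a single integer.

piece 0:u — minimal
piece 1:u rests on {0:u}
piece 2:q rests on {1:u}
piece 3:u rests on {2:q}
piece 4:q rests on {3:u}
piece 5:q rests on {4:q}
piece 6:s — minimal
minimal pieces: {0:u, 6:s}
ways to finish when only these pieces remain (= sum over removing one remaining piece with nothing left below it):
  1 left: {5}→1  {6}→1
  2 left: {4,5}→1  {5,6}→2
  3 left: {3,4,5}→1  {4,5,6}→3
  4 left: {2,3,4,5}→1  {3,4,5,6}→4
  5 left: {1,2,3,4,5}→1  {2,3,4,5,6}→5
  placing 0:u first → 6 extensions
  placing 6:s first → 1 extensions
total linear extensions = 7

7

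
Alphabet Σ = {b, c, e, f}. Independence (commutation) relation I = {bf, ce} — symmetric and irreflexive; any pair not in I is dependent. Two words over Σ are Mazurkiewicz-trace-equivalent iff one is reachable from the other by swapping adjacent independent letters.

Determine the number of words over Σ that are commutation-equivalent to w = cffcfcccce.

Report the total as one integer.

#0=c has no predecessor
#1=f depends on [0:c]
#2=f depends on [1:f]
#3=c depends on [2:f]
#4=f depends on [3:c]
#5=c depends on [4:f]
#6=c depends on [5:c]
#7=c depends on [6:c]
#8=c depends on [7:c]
#9=e depends on [4:f]
sources: [0:c]
N(rest) = Σ N(rest − s) over sources s of rest; N(one piece) = 1:
  size 1 → [8]=1  [9]=1
  size 2 → [7,8]=1  [8,9]=2
  size 3 → [6,7,8]=1  [7,8,9]=3
  size 4 → [5,6,7,8]=1  [6,7,8,9]=4
  size 5 → [5,6,7,8,9]=5
  size 6 → [4,5,6,7,8,9]=5
  size 7 → [3,4,5,6,7,8,9]=5
  size 8 → [2,3,4,5,6,7,8,9]=5
  first=0(c) contributes 5

5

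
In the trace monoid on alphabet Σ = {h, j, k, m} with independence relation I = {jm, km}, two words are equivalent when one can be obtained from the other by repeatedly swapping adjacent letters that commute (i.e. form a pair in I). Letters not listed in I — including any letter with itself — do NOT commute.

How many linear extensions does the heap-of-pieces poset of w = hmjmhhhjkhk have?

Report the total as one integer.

3

piece 0:h — minimal
piece 1:m rests on {0:h}
piece 2:j rests on {0:h}
piece 3:m rests on {1:m}
piece 4:h rests on {2:j, 3:m}
piece 5:h rests on {4:h}
piece 6:h rests on {5:h}
piece 7:j rests on {6:h}
piece 8:k rests on {7:j}
piece 9:h rests on {8:k}
piece 10:k rests on {9:h}
minimal pieces: {0:h}
ways to finish when only these pieces remain (= sum over removing one remaining piece with nothing left below it):
  1 left: {10}→1
  2 left: {9,10}→1
  3 left: {8,9,10}→1
  4 left: {7,8,9,10}→1
  5 left: {6,7,8,9,10}→1
  6 left: {5,6,7,8,9,10}→1
  7 left: {4,5,6,7,8,9,10}→1
  8 left: {2,4,5,6,7,8,9,10}→1  {3,4,5,6,7,8,9,10}→1
  9 left: {1,3,4,5,6,7,8,9,10}→1  {2,3,4,5,6,7,8,9,10}→2
  placing 0:h first → 3 extensions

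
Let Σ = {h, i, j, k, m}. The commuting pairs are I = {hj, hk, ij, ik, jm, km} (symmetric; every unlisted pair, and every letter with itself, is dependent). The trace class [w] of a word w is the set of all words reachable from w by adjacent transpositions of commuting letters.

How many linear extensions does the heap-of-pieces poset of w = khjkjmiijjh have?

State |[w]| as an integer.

0(k) covers ∅
1(h) covers ∅
2(j) covers 0:k
3(k) covers 2:j
4(j) covers 3:k
5(m) covers 1:h
6(i) covers 5:m
7(i) covers 6:i
8(j) covers 4:j
9(j) covers 8:j
10(h) covers 7:i
floor of heap: 0:k, 1:h
completions by unplaced set U, small U first (add the entries for U minus each lowest piece of U):
  |U|=1: {9}:1  {10}:1
  |U|=2: {7,10}:1  {8,9}:1  {9,10}:2
  |U|=3: {4,8,9}:1  {6,7,10}:1  {7,9,10}:3  {8,9,10}:3
  |U|=4: {3,4,8,9}:1  {4,8,9,10}:4  {5,6,7,10}:1  {6,7,9,10}:4  {7,8,9,10}:6
  |U|=5: {1,5,6,7,10}:1  {2,3,4,8,9}:1  {3,4,8,9,10}:5  {4,7,8,9,10}:10  {5,6,7,9,10}:5  {6,7,8,9,10}:10
  |U|=6: {0,2,3,4,8,9}:1  {1,5,6,7,9,10}:6  {2,3,4,8,9,10}:6  {3,4,7,8,9,10}:15  {4,6,7,8,9,10}:20  {5,6,7,8,9,10}:15
  |U|=7: {0,2,3,4,8,9,10}:7  {1,5,6,7,8,9,10}:21  {2,3,4,7,8,9,10}:21  {3,4,6,7,8,9,10}:35  {4,5,6,7,8,9,10}:35
  |U|=8: {0,2,3,4,7,8,9,10}:28  {1,4,5,6,7,8,9,10}:56  {2,3,4,6,7,8,9,10}:56  {3,4,5,6,7,8,9,10}:70
  |U|=9: {0,2,3,4,6,7,8,9,10}:84  {1,3,4,5,6,7,8,9,10}:126  {2,3,4,5,6,7,8,9,10}:126
  start at 0(k): 252
  start at 1(h): 210
sum over floor = 462

462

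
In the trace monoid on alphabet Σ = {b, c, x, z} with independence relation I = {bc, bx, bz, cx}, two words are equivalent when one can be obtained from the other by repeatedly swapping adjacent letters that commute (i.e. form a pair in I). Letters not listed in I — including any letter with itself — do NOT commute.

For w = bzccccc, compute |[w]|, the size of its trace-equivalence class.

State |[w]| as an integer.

7

piece 0:b — minimal
piece 1:z — minimal
piece 2:c rests on {1:z}
piece 3:c rests on {2:c}
piece 4:c rests on {3:c}
piece 5:c rests on {4:c}
piece 6:c rests on {5:c}
minimal pieces: {0:b, 1:z}
ways to finish when only these pieces remain (= sum over removing one remaining piece with nothing left below it):
  1 left: {0}→1  {6}→1
  2 left: {0,6}→2  {5,6}→1
  3 left: {0,5,6}→3  {4,5,6}→1
  4 left: {0,4,5,6}→4  {3,4,5,6}→1
  5 left: {0,3,4,5,6}→5  {2,3,4,5,6}→1
  placing 0:b first → 1 extensions
  placing 1:z first → 6 extensions
total linear extensions = 7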